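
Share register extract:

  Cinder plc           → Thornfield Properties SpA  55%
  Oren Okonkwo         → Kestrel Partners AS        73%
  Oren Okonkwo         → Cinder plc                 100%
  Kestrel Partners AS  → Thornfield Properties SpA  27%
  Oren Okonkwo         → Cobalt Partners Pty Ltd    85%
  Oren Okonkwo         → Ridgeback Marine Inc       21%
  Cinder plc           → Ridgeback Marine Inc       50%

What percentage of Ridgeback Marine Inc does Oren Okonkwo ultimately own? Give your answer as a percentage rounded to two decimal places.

71.00%

Oren reaches Ridgeback along 2 paths.
Via Cinder: 100% × 50% = 50%.
Direct stake: 21% = 21%.
Total: 50% + 21% = 71%.
Rounded: 71.00%.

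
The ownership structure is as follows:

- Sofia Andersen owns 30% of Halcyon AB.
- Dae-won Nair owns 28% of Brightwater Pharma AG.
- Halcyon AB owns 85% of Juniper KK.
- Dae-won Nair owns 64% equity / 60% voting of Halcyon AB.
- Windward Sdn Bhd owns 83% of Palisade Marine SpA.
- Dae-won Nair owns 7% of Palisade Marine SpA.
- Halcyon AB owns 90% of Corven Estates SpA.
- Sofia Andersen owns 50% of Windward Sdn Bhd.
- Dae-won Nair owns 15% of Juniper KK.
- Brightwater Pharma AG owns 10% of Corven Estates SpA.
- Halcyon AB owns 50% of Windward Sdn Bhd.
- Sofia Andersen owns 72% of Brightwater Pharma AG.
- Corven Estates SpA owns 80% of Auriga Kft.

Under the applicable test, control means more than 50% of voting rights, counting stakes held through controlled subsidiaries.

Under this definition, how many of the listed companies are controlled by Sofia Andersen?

Sofia holds 72% of Brightwater, so Sofia controls Brightwater.
No other company's threshold is met.
Sofia controls 1 company.

1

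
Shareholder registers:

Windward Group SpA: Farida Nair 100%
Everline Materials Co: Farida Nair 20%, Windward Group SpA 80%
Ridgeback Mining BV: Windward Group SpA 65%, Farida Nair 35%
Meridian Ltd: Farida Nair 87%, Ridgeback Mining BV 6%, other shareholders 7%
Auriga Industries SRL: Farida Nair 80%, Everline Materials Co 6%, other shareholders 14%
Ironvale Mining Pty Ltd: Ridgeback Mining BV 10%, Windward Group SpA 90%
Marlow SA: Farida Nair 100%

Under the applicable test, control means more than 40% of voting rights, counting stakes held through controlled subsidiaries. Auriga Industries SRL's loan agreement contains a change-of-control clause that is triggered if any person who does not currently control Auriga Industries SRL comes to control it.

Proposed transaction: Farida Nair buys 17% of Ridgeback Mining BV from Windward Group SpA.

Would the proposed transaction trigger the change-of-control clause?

No

The purchase adds only to Farida's holdings (Windward's stake shrinks), so Farida is the only person who could newly come to control Auriga.
Farida holds 100% of Windward, so Farida controls Windward.
Farida and Windward together hold 20% + 80% = 100% of Everline, so Farida controls Everline.
Farida and Everline together hold 80% + 6% = 86% of Auriga, so Farida controls Auriga.
So Farida already controls Auriga before the transaction.
After the purchase, Farida's direct stake in Ridgeback rises to 35% + 17% = 52%, and Windward's stake falls to 48%.
Farida controlled Auriga already, so this is not a new person acquiring control; every other person's position is unchanged or reduced.
No new person acquires control, so the clause is not triggered.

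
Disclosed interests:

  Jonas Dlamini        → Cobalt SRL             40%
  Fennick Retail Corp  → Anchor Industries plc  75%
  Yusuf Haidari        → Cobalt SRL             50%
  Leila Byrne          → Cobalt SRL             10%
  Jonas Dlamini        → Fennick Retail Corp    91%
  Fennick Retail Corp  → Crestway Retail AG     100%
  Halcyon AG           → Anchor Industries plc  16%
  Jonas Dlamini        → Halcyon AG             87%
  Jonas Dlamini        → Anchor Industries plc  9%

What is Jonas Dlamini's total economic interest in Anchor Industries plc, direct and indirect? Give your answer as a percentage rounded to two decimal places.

91.17%

Jonas reaches Anchor along 3 paths.
Via Fennick: 91% × 75% = 68.25%.
Direct stake: 9% = 9%.
Via Halcyon: 87% × 16% = 13.92%.
Total: 68.25% + 9% + 13.92% = 91.17%.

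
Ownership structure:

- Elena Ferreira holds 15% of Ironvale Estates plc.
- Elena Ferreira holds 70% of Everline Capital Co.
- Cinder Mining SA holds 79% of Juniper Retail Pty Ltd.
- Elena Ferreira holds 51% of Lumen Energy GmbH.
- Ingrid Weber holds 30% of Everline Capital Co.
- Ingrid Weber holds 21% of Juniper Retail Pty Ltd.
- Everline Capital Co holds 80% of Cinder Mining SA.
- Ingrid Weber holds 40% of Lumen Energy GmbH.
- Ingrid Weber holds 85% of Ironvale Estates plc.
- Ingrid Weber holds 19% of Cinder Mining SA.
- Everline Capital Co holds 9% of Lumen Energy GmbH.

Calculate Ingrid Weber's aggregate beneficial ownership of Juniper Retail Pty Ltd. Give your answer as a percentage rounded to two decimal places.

54.97%

Ingrid reaches Juniper along 3 paths.
Direct stake: 21% = 21%.
Via Everline → Cinder: 30% × 80% × 79% = 18.96%.
Via Cinder: 19% × 79% = 15.01%.
Total: 21% + 18.96% + 15.01% = 54.97%.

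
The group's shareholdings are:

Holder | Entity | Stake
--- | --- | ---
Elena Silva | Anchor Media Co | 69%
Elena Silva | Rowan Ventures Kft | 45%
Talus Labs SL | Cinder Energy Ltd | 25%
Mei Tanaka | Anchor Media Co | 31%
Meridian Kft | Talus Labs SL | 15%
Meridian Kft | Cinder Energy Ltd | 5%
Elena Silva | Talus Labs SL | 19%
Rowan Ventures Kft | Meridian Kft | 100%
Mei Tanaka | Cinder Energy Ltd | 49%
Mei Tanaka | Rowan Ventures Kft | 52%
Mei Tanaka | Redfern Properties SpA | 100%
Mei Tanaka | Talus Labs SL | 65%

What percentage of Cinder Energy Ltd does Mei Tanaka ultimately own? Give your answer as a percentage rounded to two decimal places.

Mei reaches Cinder along 4 paths.
Via Rowan → Meridian: 52% × 100% × 5% = 2.6%.
Via Talus: 65% × 25% = 16.25%.
Via Rowan → Meridian → Talus: 52% × 100% × 15% × 25% = 1.95%.
Direct stake: 49% = 49%.
Total: 2.6% + 16.25% + 1.95% + 49% = 69.8%.
Rounded: 69.80%.

69.80%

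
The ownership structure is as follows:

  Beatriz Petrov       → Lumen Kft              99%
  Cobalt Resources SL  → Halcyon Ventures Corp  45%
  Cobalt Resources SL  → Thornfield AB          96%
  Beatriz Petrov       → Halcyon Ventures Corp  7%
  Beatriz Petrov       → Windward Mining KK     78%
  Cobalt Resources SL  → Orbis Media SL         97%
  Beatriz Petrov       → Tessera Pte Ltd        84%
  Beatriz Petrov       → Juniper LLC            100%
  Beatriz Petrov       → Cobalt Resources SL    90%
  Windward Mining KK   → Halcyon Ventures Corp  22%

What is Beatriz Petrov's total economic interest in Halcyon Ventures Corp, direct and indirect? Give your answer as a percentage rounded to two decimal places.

Beatriz reaches Halcyon along 3 paths.
Direct stake: 7% = 7%.
Via Cobalt: 90% × 45% = 40.5%.
Via Windward: 78% × 22% = 17.16%.
Total: 7% + 40.5% + 17.16% = 64.66%.

64.66%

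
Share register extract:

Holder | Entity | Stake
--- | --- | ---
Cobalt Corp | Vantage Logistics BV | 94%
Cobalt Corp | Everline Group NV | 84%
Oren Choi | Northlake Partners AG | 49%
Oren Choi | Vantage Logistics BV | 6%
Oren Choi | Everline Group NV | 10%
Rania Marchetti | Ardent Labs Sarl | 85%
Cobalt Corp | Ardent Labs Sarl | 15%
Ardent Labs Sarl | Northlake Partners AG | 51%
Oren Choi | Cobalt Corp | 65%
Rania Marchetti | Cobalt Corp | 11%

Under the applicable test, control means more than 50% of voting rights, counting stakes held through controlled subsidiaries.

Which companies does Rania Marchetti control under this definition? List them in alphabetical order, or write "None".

Ardent Labs Sarl, Northlake Partners AG

Rania holds 85% of Ardent, so Rania controls Ardent.
Ardent holds 51% of Northlake, so Rania controls Northlake.
No other company's threshold is met.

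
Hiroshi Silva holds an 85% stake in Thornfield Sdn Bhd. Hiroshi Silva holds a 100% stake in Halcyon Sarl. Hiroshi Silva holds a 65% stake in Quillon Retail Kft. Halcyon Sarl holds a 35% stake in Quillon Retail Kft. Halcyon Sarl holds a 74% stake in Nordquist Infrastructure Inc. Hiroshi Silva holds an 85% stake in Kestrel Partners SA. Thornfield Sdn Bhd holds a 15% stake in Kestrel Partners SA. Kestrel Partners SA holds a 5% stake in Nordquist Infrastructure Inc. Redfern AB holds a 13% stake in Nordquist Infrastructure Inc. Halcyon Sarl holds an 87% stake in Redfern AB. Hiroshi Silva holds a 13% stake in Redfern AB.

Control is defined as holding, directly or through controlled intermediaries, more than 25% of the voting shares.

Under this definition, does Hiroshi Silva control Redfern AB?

Yes

Hiroshi holds 100% of Halcyon, so Hiroshi controls Halcyon.
Hiroshi and Halcyon together hold 13% + 87% = 100% of Redfern, so Hiroshi controls Redfern.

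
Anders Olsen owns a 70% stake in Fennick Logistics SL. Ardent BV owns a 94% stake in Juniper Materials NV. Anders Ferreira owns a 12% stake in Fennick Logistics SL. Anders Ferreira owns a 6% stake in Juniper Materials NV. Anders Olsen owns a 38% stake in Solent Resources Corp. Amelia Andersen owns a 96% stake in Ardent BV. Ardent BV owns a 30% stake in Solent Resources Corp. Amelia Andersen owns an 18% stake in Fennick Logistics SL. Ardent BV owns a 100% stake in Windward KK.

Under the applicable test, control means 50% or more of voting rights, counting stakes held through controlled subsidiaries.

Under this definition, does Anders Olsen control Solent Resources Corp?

No

Anders Olsen holds 70% of Fennick, so Anders Olsen controls Fennick.
In Solent, Anders Olsen's side holds only 38%, not ≥ 50%.
So Anders Olsen does not control Solent.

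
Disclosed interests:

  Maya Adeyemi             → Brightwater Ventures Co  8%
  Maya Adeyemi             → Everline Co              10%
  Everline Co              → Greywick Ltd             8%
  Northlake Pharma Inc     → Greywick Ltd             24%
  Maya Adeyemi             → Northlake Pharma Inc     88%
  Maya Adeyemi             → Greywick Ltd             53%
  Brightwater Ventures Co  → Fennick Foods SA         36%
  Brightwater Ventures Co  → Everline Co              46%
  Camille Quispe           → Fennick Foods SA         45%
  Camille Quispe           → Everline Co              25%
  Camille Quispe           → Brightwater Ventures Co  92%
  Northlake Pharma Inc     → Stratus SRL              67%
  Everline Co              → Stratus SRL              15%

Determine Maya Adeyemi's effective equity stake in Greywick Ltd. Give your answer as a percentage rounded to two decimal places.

75.21%

Maya reaches Greywick along 4 paths.
Via Northlake: 88% × 24% = 21.12%.
Direct stake: 53% = 53%.
Via Brightwater → Everline: 8% × 46% × 8% = 0.2944%.
Via Everline: 10% × 8% = 0.8%.
Total: 21.12% + 53% + 0.2944% + 0.8% = 75.2144%.
Rounded: 75.21%.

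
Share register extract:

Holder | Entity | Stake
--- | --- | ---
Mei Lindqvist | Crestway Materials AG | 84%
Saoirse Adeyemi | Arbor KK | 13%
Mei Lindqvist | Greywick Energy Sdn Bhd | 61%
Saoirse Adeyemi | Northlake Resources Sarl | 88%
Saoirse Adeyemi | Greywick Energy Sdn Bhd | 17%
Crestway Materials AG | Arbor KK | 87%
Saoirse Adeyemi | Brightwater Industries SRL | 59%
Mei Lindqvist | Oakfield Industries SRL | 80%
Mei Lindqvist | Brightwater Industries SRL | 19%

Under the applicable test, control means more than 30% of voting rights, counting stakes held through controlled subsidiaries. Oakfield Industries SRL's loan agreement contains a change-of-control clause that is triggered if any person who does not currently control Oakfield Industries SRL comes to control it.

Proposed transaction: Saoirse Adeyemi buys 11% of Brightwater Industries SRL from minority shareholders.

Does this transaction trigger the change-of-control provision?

No

The purchase changes only Saoirse's holdings, so Saoirse is the only person who could newly come to control Oakfield.
Saoirse holds 88% of Northlake, so Saoirse controls Northlake.
Saoirse holds 59% of Brightwater, so Saoirse controls Brightwater.
Neither Saoirse nor any entity Saoirse controls holds any voting interest in Oakfield.
So before the transaction, Saoirse does not control Oakfield.
After the purchase, Saoirse's direct stake in Brightwater rises to 59% + 11% = 70%.
Saoirse holds 70% of Brightwater, so Saoirse controls Brightwater.
After the transaction, neither Saoirse nor any entity Saoirse controls holds a voting interest in Oakfield, so Saoirse still does not control it.
No new person acquires control, so the clause is not triggered.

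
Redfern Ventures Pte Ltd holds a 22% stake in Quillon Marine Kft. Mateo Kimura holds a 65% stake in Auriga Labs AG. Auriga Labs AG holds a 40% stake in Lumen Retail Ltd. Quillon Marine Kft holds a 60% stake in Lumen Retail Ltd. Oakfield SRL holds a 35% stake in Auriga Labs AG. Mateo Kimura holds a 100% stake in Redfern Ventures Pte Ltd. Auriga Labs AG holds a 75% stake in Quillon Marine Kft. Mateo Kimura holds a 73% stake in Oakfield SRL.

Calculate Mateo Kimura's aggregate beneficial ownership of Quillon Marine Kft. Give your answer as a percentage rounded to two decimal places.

Mateo reaches Quillon along 3 paths.
Via Redfern: 100% × 22% = 22%.
Via Oakfield → Auriga: 73% × 35% × 75% = 19.1625%.
Via Auriga: 65% × 75% = 48.75%.
Total: 22% + 19.1625% + 48.75% = 89.9125%.
Rounded: 89.91%.

89.91%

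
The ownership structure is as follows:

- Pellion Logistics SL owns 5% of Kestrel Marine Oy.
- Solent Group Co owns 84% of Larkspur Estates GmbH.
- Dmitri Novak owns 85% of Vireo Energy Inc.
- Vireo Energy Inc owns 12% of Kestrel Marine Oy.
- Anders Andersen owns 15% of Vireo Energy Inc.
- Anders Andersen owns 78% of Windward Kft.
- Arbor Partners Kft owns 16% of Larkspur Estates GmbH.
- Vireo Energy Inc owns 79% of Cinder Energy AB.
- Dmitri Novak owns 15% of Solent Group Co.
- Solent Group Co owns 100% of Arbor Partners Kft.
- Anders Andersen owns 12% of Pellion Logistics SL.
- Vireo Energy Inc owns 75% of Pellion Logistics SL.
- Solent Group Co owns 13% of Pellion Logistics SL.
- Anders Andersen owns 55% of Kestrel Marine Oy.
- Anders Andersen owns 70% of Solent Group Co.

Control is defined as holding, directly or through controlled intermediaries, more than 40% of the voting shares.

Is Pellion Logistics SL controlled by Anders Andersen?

Anders holds 70% of Solent, so Anders controls Solent.
Anders holds 78% of Windward, so Anders controls Windward.
Solent holds 100% of Arbor, so Anders controls Arbor.
Arbor and Solent together hold 16% + 84% = 100% of Larkspur, so Anders controls Larkspur.
Anders holds 55% of Kestrel, so Anders controls Kestrel.
In Pellion, Anders's side holds only 13% + 12% = 25%, not > 40%.
So Anders does not control Pellion.

No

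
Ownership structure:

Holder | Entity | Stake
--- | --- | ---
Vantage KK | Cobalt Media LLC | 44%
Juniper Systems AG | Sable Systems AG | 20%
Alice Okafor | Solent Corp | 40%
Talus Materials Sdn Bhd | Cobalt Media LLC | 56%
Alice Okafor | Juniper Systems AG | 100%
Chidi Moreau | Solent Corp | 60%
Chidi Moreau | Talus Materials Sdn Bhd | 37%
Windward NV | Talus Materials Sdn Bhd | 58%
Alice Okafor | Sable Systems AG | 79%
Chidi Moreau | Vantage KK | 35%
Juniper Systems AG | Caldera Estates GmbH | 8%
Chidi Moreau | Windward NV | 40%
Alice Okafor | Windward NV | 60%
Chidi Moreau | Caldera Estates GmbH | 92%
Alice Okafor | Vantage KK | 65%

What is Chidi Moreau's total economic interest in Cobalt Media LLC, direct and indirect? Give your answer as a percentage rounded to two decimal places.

49.11%

Chidi reaches Cobalt along 3 paths.
Via Vantage: 35% × 44% = 15.4%.
Via Talus: 37% × 56% = 20.72%.
Via Windward → Talus: 40% × 58% × 56% = 12.992%.
Total: 15.4% + 20.72% + 12.992% = 49.112%.
Rounded: 49.11%.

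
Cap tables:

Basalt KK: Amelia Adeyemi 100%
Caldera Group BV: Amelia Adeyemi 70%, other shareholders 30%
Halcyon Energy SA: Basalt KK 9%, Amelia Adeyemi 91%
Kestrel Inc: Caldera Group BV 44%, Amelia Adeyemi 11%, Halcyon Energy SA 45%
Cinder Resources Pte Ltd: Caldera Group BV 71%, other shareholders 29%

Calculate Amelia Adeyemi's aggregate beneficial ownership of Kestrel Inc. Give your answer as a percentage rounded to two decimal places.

Amelia reaches Kestrel along 4 paths.
Via Caldera: 70% × 44% = 30.8%.
Direct stake: 11% = 11%.
Via Basalt → Halcyon: 100% × 9% × 45% = 4.05%.
Via Halcyon: 91% × 45% = 40.95%.
Total: 30.8% + 11% + 4.05% + 40.95% = 86.8%.
Rounded: 86.80%.

86.80%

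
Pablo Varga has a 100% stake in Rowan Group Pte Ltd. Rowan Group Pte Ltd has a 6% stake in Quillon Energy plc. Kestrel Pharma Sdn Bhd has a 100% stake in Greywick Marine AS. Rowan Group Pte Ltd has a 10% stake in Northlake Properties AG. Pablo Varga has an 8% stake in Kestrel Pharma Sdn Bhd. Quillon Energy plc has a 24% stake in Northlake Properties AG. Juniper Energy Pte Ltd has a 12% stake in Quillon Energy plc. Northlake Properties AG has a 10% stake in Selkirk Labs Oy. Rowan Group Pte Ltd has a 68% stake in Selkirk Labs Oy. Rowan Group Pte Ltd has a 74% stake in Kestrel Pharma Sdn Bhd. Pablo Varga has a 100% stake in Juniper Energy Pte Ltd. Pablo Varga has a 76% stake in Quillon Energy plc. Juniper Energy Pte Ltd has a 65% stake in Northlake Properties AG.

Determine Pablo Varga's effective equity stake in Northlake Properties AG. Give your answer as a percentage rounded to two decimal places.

97.56%

Pablo reaches Northlake along 5 paths.
Via Quillon: 76% × 24% = 18.24%.
Via Rowan → Quillon: 100% × 6% × 24% = 1.44%.
Via Juniper → Quillon: 100% × 12% × 24% = 2.88%.
Via Rowan: 100% × 10% = 10%.
Via Juniper: 100% × 65% = 65%.
Total: 18.24% + 1.44% + 2.88% + 10% + 65% = 97.56%.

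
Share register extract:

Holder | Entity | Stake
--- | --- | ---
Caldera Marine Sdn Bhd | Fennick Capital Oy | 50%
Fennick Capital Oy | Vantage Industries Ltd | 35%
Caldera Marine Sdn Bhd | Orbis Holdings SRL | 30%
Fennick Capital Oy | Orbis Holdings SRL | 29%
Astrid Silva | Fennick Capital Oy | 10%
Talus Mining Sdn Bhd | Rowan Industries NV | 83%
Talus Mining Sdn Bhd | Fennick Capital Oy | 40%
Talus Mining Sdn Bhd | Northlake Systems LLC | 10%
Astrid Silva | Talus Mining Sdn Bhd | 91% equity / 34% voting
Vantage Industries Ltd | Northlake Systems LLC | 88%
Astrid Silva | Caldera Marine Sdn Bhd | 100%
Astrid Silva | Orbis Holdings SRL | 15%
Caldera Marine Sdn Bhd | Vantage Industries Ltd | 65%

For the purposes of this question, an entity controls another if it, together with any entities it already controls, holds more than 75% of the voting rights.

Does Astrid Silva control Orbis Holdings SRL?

Astrid holds 100% of Caldera, so Astrid controls Caldera.
In Orbis, Astrid's side holds only 30% + 15% = 45%, not > 75%.
So Astrid does not control Orbis.

No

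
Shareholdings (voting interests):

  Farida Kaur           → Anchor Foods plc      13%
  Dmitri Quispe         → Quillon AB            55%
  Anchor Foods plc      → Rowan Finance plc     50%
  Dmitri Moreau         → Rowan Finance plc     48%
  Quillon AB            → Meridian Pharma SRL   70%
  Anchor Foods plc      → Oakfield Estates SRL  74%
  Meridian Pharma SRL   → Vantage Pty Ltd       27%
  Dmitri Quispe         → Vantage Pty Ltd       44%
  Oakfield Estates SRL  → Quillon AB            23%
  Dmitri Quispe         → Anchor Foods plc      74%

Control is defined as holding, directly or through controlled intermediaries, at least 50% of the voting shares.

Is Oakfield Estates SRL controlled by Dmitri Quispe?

Dmitri Quispe holds 74% of Anchor, so Dmitri Quispe controls Anchor.
Anchor holds 74% of Oakfield, so Dmitri Quispe controls Oakfield.

Yes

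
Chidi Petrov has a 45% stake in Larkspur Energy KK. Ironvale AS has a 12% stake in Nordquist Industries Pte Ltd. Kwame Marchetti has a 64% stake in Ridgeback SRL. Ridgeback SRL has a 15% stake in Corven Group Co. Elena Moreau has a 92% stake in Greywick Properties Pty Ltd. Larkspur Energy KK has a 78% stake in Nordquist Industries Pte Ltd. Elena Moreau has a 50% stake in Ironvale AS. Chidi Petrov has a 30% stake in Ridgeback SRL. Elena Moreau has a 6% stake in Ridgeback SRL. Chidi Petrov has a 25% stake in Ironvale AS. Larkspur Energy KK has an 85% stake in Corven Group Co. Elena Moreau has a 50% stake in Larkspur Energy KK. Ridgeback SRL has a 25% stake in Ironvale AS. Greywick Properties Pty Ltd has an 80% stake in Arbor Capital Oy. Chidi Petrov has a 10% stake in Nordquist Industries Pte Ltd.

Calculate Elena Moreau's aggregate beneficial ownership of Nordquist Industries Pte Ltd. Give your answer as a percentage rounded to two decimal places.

Elena reaches Nordquist along 3 paths.
Via Ridgeback → Ironvale: 6% × 25% × 12% = 0.18%.
Via Ironvale: 50% × 12% = 6%.
Via Larkspur: 50% × 78% = 39%.
Total: 0.18% + 6% + 39% = 45.18%.

45.18%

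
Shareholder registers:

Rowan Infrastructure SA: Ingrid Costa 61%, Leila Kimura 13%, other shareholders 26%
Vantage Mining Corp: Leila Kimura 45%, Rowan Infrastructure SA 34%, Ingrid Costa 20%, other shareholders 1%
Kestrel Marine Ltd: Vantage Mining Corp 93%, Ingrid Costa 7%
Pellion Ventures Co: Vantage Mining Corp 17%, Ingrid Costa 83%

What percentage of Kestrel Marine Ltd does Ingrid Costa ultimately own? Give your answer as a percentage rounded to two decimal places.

Ingrid reaches Kestrel along 3 paths.
Via Rowan → Vantage: 61% × 34% × 93% = 19.2882%.
Via Vantage: 20% × 93% = 18.6%.
Direct stake: 7% = 7%.
Total: 19.2882% + 18.6% + 7% = 44.8882%.
Rounded: 44.89%.

44.89%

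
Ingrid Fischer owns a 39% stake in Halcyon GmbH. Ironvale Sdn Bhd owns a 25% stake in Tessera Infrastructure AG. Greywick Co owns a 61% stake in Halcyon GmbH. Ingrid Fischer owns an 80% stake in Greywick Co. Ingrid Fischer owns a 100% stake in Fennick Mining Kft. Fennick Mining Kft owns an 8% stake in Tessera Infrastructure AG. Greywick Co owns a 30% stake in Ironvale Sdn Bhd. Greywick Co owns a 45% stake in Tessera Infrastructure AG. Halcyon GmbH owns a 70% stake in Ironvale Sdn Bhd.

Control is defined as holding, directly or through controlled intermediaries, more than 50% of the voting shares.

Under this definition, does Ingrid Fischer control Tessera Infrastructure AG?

Ingrid holds 80% of Greywick, so Ingrid controls Greywick.
Ingrid and Greywick together hold 39% + 61% = 100% of Halcyon, so Ingrid controls Halcyon.
Greywick and Halcyon together hold 30% + 70% = 100% of Ironvale, so Ingrid controls Ironvale.
Ingrid holds 100% of Fennick, so Ingrid controls Fennick.
Ironvale and Greywick and Fennick together hold 25% + 45% + 8% = 78% of Tessera, so Ingrid controls Tessera.

Yes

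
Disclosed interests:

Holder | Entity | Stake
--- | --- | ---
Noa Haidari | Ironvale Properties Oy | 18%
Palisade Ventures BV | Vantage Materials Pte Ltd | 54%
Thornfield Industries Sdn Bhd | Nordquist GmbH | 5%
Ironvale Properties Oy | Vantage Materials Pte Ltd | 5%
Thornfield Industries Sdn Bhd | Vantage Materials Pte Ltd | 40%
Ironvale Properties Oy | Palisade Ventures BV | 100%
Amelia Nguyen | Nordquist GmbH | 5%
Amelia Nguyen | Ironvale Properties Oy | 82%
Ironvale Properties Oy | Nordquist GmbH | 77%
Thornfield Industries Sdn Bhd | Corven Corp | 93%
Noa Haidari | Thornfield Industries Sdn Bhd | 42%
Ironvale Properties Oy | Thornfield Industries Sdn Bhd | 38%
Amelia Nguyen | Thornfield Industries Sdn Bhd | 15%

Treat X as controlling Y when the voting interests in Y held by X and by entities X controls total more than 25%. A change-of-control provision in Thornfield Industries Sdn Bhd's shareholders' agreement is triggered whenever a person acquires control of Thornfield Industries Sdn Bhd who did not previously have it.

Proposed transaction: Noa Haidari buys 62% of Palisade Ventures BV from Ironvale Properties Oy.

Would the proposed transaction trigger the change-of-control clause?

The purchase adds only to Noa's holdings (Ironvale's stake shrinks), so Noa is the only person who could newly come to control Thornfield.
Noa holds 42% of Thornfield, so Noa controls Thornfield.
So Noa already controls Thornfield before the transaction.
After the purchase, Noa holds 62% of Palisade directly, and Ironvale's stake falls to 38%.
Noa controlled Thornfield already, so this is not a new person acquiring control; every other person's position is unchanged or reduced.
No new person acquires control, so the clause is not triggered.

No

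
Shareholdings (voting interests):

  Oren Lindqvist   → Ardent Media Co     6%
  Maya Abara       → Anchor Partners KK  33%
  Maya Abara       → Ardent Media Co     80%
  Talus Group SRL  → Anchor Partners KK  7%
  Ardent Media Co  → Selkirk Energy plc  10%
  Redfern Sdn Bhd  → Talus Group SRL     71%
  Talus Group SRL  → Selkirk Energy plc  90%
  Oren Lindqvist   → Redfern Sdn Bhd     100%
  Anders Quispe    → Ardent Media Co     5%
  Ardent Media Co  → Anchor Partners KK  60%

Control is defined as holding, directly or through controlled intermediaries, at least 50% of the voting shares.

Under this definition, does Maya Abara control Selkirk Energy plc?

No

Maya holds 80% of Ardent, so Maya controls Ardent.
Maya and Ardent together hold 33% + 60% = 93% of Anchor, so Maya controls Anchor.
In Selkirk, Maya's side holds only 10%, not ≥ 50%.
So Maya does not control Selkirk.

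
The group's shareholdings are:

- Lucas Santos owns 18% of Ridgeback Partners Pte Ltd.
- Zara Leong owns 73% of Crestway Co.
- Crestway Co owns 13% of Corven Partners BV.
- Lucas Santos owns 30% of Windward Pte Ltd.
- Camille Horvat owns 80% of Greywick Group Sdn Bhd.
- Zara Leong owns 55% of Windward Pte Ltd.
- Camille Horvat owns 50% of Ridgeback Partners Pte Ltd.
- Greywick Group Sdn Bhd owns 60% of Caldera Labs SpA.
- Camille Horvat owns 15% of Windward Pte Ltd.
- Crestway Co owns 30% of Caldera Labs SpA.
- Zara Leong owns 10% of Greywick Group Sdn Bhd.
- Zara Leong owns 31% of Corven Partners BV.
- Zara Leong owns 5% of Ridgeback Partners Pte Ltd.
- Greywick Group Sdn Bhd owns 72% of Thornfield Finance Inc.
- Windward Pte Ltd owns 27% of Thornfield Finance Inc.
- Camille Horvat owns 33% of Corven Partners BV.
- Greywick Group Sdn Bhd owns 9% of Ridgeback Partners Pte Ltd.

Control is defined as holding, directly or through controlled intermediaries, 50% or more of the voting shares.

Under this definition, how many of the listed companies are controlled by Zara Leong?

Zara holds 55% of Windward, so Zara controls Windward.
Zara holds 73% of Crestway, so Zara controls Crestway.
No other company's threshold is met.
Zara controls 2 companies.

2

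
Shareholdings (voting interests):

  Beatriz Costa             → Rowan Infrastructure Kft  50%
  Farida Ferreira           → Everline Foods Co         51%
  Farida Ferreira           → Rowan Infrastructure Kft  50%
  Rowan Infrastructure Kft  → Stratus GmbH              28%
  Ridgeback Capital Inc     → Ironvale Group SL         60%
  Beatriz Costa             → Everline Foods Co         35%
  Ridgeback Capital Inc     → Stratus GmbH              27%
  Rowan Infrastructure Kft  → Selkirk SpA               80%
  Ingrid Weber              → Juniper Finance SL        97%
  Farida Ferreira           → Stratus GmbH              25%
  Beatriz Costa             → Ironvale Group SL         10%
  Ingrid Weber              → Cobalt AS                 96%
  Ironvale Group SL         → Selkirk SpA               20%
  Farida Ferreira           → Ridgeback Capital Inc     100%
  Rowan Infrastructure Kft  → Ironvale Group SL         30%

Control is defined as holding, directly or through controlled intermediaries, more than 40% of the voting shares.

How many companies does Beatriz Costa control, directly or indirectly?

2

Beatriz holds 50% of Rowan, so Beatriz controls Rowan.
Rowan holds 80% of Selkirk, so Beatriz controls Selkirk.
No other company's threshold is met.
Beatriz controls 2 companies.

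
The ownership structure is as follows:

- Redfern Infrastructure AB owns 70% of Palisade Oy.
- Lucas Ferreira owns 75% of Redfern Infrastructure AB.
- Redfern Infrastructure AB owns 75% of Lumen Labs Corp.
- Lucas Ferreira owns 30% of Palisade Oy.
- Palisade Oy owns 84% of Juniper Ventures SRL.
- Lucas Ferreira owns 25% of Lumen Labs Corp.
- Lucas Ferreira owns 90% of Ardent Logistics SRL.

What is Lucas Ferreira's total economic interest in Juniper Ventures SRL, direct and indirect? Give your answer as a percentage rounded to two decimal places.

69.30%

Lucas reaches Juniper along 2 paths.
Via Redfern → Palisade: 75% × 70% × 84% = 44.1%.
Via Palisade: 30% × 84% = 25.2%.
Total: 44.1% + 25.2% = 69.3%.
Rounded: 69.30%.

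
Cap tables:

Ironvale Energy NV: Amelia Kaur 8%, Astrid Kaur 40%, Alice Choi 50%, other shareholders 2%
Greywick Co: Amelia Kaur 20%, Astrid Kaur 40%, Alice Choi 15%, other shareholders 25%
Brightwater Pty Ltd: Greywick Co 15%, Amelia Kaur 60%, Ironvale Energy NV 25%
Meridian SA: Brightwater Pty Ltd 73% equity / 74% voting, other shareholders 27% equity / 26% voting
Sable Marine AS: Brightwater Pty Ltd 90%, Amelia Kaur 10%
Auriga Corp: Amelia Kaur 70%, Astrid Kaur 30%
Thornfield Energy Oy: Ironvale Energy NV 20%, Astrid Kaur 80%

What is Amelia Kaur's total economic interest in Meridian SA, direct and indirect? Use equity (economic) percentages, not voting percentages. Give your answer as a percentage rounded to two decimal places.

47.45%

Amelia reaches Meridian along 3 paths.
Via Greywick → Brightwater: 20% × 15% × 73% = 2.19%.
Via Brightwater: 60% × 73% = 43.8%.
Via Ironvale → Brightwater: 8% × 25% × 73% = 1.46%.
Total: 2.19% + 43.8% + 1.46% = 47.45%.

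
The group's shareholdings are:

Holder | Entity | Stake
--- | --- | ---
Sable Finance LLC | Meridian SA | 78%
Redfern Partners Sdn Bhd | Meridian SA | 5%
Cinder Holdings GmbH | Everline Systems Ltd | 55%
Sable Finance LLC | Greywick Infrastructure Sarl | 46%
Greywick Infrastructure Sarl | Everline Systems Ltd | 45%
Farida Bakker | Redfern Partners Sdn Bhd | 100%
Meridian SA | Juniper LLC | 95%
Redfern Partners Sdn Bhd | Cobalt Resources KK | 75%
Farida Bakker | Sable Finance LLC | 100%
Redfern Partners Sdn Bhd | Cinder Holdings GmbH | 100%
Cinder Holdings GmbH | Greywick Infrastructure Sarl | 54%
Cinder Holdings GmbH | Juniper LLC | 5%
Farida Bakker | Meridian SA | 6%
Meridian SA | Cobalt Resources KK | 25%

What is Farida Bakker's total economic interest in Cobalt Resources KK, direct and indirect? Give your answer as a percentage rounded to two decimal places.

Farida reaches Cobalt along 4 paths.
Via Meridian: 6% × 25% = 1.5%.
Via Sable → Meridian: 100% × 78% × 25% = 19.5%.
Via Redfern → Meridian: 100% × 5% × 25% = 1.25%.
Via Redfern: 100% × 75% = 75%.
Total: 1.5% + 19.5% + 1.25% + 75% = 97.25%.

97.25%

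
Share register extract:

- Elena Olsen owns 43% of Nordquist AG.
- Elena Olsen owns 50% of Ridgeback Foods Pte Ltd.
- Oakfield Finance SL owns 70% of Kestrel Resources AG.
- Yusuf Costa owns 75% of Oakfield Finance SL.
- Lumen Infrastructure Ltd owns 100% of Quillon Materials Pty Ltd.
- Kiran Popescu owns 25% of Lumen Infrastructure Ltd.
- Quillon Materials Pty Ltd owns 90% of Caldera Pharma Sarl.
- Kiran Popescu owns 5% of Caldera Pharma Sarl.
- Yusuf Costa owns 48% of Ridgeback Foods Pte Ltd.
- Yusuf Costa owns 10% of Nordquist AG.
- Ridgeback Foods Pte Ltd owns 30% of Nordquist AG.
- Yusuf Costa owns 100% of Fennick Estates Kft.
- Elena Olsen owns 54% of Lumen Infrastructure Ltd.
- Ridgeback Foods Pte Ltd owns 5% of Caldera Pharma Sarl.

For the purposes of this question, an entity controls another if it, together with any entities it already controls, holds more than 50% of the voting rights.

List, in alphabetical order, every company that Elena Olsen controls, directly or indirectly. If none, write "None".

Caldera Pharma Sarl, Lumen Infrastructure Ltd, Quillon Materials Pty Ltd

Elena holds 54% of Lumen, so Elena controls Lumen.
Lumen holds 100% of Quillon, so Elena controls Quillon.
Quillon holds 90% of Caldera, so Elena controls Caldera.
No other company's threshold is met.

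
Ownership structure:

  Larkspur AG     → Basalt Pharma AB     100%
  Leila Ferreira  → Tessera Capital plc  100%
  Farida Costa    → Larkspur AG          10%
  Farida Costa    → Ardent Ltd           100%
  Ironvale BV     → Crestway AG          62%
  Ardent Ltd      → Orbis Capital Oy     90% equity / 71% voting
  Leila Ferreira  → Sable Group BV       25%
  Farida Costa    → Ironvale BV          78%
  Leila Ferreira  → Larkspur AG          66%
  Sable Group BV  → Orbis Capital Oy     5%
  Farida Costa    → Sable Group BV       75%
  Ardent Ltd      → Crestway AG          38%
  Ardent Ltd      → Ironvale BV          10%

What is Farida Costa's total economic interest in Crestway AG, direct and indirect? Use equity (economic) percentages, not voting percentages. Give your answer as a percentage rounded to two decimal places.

Farida reaches Crestway along 3 paths.
Via Ardent: 100% × 38% = 38%.
Via Ironvale: 78% × 62% = 48.36%.
Via Ardent → Ironvale: 100% × 10% × 62% = 6.2%.
Total: 38% + 48.36% + 6.2% = 92.56%.

92.56%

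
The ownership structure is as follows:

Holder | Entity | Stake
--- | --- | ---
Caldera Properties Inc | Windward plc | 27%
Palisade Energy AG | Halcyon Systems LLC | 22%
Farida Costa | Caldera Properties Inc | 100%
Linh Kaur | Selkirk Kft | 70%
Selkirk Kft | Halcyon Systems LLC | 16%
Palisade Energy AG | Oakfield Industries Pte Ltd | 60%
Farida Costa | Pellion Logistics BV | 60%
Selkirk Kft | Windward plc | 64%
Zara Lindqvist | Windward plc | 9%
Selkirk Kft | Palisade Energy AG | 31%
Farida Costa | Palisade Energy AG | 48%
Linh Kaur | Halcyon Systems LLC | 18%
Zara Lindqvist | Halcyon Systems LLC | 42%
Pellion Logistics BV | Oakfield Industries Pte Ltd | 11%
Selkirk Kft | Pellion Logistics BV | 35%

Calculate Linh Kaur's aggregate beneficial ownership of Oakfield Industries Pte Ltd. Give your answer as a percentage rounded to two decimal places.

15.72%

Linh reaches Oakfield along 2 paths.
Via Selkirk → Palisade: 70% × 31% × 60% = 13.02%.
Via Selkirk → Pellion: 70% × 35% × 11% = 2.695%.
Total: 13.02% + 2.695% = 15.715%.
Rounded: 15.72%.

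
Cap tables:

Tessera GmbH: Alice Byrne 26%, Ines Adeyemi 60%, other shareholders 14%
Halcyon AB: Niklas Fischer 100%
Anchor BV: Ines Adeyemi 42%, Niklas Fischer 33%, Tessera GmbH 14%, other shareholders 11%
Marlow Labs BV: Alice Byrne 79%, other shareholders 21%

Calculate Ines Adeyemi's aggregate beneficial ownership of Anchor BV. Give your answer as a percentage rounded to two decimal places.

Ines reaches Anchor along 2 paths.
Direct stake: 42% = 42%.
Via Tessera: 60% × 14% = 8.4%.
Total: 42% + 8.4% = 50.4%.
Rounded: 50.40%.

50.40%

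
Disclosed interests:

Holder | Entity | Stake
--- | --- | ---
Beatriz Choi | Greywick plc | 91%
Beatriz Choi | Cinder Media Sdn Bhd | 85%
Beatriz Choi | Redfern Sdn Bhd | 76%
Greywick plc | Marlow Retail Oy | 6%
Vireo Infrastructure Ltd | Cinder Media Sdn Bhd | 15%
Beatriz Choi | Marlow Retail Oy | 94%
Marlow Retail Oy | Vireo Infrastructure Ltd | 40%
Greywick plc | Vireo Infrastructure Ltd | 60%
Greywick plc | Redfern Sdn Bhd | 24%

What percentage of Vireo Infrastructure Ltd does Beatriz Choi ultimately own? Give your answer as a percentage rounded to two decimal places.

Beatriz reaches Vireo along 3 paths.
Via Greywick: 91% × 60% = 54.6%.
Via Marlow: 94% × 40% = 37.6%.
Via Greywick → Marlow: 91% × 6% × 40% = 2.184%.
Total: 54.6% + 37.6% + 2.184% = 94.384%.
Rounded: 94.38%.

94.38%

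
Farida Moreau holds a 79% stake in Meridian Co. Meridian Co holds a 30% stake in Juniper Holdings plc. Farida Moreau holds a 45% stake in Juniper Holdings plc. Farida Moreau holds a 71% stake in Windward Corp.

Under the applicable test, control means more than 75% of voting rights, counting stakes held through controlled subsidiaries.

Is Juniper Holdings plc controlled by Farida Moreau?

Farida holds 79% of Meridian, so Farida controls Meridian.
In Juniper, Farida's side holds only 30% + 45% = 75%, not > 75%.
So Farida does not control Juniper.

No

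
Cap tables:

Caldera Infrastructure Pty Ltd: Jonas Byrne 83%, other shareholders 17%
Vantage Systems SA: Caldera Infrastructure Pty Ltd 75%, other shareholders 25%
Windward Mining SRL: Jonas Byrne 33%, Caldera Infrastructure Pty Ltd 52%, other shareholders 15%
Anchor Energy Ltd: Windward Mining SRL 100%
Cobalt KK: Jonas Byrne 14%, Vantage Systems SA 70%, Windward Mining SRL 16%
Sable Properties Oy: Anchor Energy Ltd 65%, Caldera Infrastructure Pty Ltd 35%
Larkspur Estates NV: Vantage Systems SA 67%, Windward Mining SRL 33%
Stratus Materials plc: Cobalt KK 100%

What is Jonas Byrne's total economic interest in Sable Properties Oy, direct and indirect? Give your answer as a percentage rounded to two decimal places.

Jonas reaches Sable along 3 paths.
Via Windward → Anchor: 33% × 100% × 65% = 21.45%.
Via Caldera → Windward → Anchor: 83% × 52% × 100% × 65% = 28.054%.
Via Caldera: 83% × 35% = 29.05%.
Total: 21.45% + 28.054% + 29.05% = 78.554%.
Rounded: 78.55%.

78.55%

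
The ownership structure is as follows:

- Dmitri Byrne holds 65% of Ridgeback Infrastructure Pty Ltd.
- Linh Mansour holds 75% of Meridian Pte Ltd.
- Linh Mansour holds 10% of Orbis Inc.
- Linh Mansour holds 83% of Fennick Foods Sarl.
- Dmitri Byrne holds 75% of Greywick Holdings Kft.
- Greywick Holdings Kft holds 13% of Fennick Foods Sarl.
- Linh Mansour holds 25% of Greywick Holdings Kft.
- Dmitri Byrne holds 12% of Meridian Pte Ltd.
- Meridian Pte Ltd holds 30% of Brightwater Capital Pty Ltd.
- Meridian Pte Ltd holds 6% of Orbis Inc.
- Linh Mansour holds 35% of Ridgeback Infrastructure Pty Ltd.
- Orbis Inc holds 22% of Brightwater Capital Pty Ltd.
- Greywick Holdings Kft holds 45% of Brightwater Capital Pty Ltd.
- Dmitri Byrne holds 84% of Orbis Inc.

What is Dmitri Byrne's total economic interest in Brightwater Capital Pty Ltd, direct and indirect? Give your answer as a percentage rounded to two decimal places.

55.99%

Dmitri reaches Brightwater along 4 paths.
Via Greywick: 75% × 45% = 33.75%.
Via Meridian: 12% × 30% = 3.6%.
Via Orbis: 84% × 22% = 18.48%.
Via Meridian → Orbis: 12% × 6% × 22% = 0.1584%.
Total: 33.75% + 3.6% + 18.48% + 0.1584% = 55.9884%.
Rounded: 55.99%.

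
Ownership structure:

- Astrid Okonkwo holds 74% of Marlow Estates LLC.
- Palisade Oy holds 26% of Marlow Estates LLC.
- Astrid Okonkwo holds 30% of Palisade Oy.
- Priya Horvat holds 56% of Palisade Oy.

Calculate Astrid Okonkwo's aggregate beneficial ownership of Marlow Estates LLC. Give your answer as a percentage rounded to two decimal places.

81.80%

Astrid reaches Marlow along 2 paths.
Direct stake: 74% = 74%.
Via Palisade: 30% × 26% = 7.8%.
Total: 74% + 7.8% = 81.8%.
Rounded: 81.80%.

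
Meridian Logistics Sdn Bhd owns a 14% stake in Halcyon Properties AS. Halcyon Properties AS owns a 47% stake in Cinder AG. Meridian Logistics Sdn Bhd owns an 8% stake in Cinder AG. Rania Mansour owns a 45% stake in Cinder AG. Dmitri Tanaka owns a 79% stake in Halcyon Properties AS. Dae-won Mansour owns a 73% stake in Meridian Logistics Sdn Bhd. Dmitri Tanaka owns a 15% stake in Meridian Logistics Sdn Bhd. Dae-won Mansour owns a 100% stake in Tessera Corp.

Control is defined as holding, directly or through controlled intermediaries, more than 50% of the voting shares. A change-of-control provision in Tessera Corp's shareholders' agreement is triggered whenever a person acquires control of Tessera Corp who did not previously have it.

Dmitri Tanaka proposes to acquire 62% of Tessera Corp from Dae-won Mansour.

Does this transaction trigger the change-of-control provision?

Yes

The purchase adds only to Dmitri's holdings (Dae-won's stake shrinks), so Dmitri is the only person who could newly come to control Tessera.
Dmitri holds 79% of Halcyon, so Dmitri controls Halcyon.
Neither Dmitri nor any entity Dmitri controls holds any voting interest in Tessera.
So before the transaction, Dmitri does not control Tessera.
After the purchase, Dmitri holds 62% of Tessera directly, and Dae-won's stake falls to 38%.
Dmitri holds 62% of Tessera, so Dmitri controls Tessera.
Dmitri did not control Tessera before and does after, so the clause is triggered.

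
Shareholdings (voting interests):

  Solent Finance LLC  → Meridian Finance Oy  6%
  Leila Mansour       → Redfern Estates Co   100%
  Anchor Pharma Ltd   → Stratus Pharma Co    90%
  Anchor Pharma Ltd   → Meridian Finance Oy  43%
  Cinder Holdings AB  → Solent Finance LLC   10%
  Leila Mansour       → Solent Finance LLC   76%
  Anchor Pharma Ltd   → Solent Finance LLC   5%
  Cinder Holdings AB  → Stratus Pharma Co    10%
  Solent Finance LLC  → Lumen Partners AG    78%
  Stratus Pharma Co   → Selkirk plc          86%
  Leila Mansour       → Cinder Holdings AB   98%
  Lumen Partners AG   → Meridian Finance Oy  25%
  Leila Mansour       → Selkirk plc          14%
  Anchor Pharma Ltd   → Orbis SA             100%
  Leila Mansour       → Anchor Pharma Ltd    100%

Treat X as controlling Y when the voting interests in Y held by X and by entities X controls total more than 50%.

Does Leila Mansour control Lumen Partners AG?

Yes

Leila holds 100% of Anchor, so Leila controls Anchor.
Leila holds 98% of Cinder, so Leila controls Cinder.
Leila and Cinder and Anchor together hold 76% + 10% + 5% = 91% of Solent, so Leila controls Solent.
Solent holds 78% of Lumen, so Leila controls Lumen.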